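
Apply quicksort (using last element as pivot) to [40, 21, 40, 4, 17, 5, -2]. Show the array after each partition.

Partition 1: pivot=-2 at index 0 -> [-2, 21, 40, 4, 17, 5, 40]
Partition 2: pivot=40 at index 6 -> [-2, 21, 40, 4, 17, 5, 40]
Partition 3: pivot=5 at index 2 -> [-2, 4, 5, 21, 17, 40, 40]
Partition 4: pivot=40 at index 5 -> [-2, 4, 5, 21, 17, 40, 40]
Partition 5: pivot=17 at index 3 -> [-2, 4, 5, 17, 21, 40, 40]


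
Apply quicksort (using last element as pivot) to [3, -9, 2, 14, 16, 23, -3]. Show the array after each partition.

Partition 1: pivot=-3 at index 1 -> [-9, -3, 2, 14, 16, 23, 3]
Partition 2: pivot=3 at index 3 -> [-9, -3, 2, 3, 16, 23, 14]
Partition 3: pivot=14 at index 4 -> [-9, -3, 2, 3, 14, 23, 16]
Partition 4: pivot=16 at index 5 -> [-9, -3, 2, 3, 14, 16, 23]


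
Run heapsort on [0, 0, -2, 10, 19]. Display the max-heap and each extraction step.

Build heap: [19, 10, -2, 0, 0]
Extract 19: [10, 0, -2, 0, 19]
Extract 10: [0, 0, -2, 10, 19]
Extract 0: [0, -2, 0, 10, 19]
Extract 0: [-2, 0, 0, 10, 19]


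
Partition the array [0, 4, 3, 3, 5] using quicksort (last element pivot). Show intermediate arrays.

Partition 1: pivot=5 at index 4 -> [0, 4, 3, 3, 5]
Partition 2: pivot=3 at index 2 -> [0, 3, 3, 4, 5]
Partition 3: pivot=3 at index 1 -> [0, 3, 3, 4, 5]


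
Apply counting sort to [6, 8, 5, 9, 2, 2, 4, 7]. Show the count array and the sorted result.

Count array: [0, 0, 2, 0, 1, 1, 1, 1, 1, 1]
(count[i] = number of elements equal to i)
Cumulative count: [0, 0, 2, 2, 3, 4, 5, 6, 7, 8]
Sorted: [2, 2, 4, 5, 6, 7, 8, 9]


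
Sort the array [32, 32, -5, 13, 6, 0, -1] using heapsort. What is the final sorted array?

Build heap: [32, 32, 0, 13, 6, -5, -1]
Extract 32: [32, 13, 0, -1, 6, -5, 32]
Extract 32: [13, 6, 0, -1, -5, 32, 32]
Extract 13: [6, -1, 0, -5, 13, 32, 32]
Extract 6: [0, -1, -5, 6, 13, 32, 32]
Extract 0: [-1, -5, 0, 6, 13, 32, 32]
Extract -1: [-5, -1, 0, 6, 13, 32, 32]


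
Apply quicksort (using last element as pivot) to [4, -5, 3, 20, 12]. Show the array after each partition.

Partition 1: pivot=12 at index 3 -> [4, -5, 3, 12, 20]
Partition 2: pivot=3 at index 1 -> [-5, 3, 4, 12, 20]


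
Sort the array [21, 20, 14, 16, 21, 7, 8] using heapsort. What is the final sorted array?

Build heap: [21, 21, 14, 16, 20, 7, 8]
Extract 21: [21, 20, 14, 16, 8, 7, 21]
Extract 21: [20, 16, 14, 7, 8, 21, 21]
Extract 20: [16, 8, 14, 7, 20, 21, 21]
Extract 16: [14, 8, 7, 16, 20, 21, 21]
Extract 14: [8, 7, 14, 16, 20, 21, 21]
Extract 8: [7, 8, 14, 16, 20, 21, 21]


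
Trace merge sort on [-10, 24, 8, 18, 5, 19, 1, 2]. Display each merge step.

Divide and conquer:
  Merge [-10] + [24] -> [-10, 24]
  Merge [8] + [18] -> [8, 18]
  Merge [-10, 24] + [8, 18] -> [-10, 8, 18, 24]
  Merge [5] + [19] -> [5, 19]
  Merge [1] + [2] -> [1, 2]
  Merge [5, 19] + [1, 2] -> [1, 2, 5, 19]
  Merge [-10, 8, 18, 24] + [1, 2, 5, 19] -> [-10, 1, 2, 5, 8, 18, 19, 24]


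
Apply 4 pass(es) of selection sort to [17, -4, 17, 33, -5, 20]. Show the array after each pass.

Pass 1: Select minimum -5 at index 4, swap -> [-5, -4, 17, 33, 17, 20]
Pass 2: Select minimum -4 at index 1, swap -> [-5, -4, 17, 33, 17, 20]
Pass 3: Select minimum 17 at index 2, swap -> [-5, -4, 17, 33, 17, 20]
Pass 4: Select minimum 17 at index 4, swap -> [-5, -4, 17, 17, 33, 20]


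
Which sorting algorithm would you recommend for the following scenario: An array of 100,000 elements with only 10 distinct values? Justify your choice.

Best choice: 3-way quicksort or Counting sort
Reason: 3-way (Dutch national flag) partitioning groups every copy of the pivot together, so with only d=10 distinct keys quicksort finishes in O(n log d) expected time, which is effectively linear; counting sort runs in O(n + k) where k is the size of the key range (not the number of distinct values), so it is linear when the 10 values are integers drawn from a small known range


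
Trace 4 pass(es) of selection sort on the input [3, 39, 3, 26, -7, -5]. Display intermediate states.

Pass 1: Select minimum -7 at index 4, swap -> [-7, 39, 3, 26, 3, -5]
Pass 2: Select minimum -5 at index 5, swap -> [-7, -5, 3, 26, 3, 39]
Pass 3: Select minimum 3 at index 2, swap -> [-7, -5, 3, 26, 3, 39]
Pass 4: Select minimum 3 at index 4, swap -> [-7, -5, 3, 3, 26, 39]


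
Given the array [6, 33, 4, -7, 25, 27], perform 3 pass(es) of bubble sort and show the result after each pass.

After pass 1: [6, 4, -7, 25, 27, 33] (4 swaps)
After pass 2: [4, -7, 6, 25, 27, 33] (2 swaps)
After pass 3: [-7, 4, 6, 25, 27, 33] (1 swaps)
Total swaps: 7


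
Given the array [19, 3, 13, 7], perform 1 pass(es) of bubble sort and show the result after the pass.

After pass 1: [3, 13, 7, 19] (3 swaps)
Total swaps: 3


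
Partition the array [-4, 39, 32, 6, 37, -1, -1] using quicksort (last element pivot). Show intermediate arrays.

Partition 1: pivot=-1 at index 2 -> [-4, -1, -1, 6, 37, 39, 32]
Partition 2: pivot=-1 at index 1 -> [-4, -1, -1, 6, 37, 39, 32]
Partition 3: pivot=32 at index 4 -> [-4, -1, -1, 6, 32, 39, 37]
Partition 4: pivot=37 at index 5 -> [-4, -1, -1, 6, 32, 37, 39]


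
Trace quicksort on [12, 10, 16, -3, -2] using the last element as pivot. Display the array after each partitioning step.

Partition 1: pivot=-2 at index 1 -> [-3, -2, 16, 12, 10]
Partition 2: pivot=10 at index 2 -> [-3, -2, 10, 12, 16]
Partition 3: pivot=16 at index 4 -> [-3, -2, 10, 12, 16]


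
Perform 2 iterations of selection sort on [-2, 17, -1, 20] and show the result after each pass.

Pass 1: Select minimum -2 at index 0, swap -> [-2, 17, -1, 20]
Pass 2: Select minimum -1 at index 2, swap -> [-2, -1, 17, 20]


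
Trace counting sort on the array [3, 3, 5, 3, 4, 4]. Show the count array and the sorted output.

Count array: [0, 0, 0, 3, 2, 1]
(count[i] = number of elements equal to i)
Cumulative count: [0, 0, 0, 3, 5, 6]
Sorted: [3, 3, 3, 4, 4, 5]


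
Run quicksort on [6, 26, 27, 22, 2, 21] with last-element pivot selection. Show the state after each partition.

Partition 1: pivot=21 at index 2 -> [6, 2, 21, 22, 26, 27]
Partition 2: pivot=2 at index 0 -> [2, 6, 21, 22, 26, 27]
Partition 3: pivot=27 at index 5 -> [2, 6, 21, 22, 26, 27]
Partition 4: pivot=26 at index 4 -> [2, 6, 21, 22, 26, 27]


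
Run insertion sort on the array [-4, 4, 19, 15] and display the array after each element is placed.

First element -4 is already 'sorted'
Insert 4: shifted 0 elements -> [-4, 4, 19, 15]
Insert 19: shifted 0 elements -> [-4, 4, 19, 15]
Insert 15: shifted 1 elements -> [-4, 4, 15, 19]


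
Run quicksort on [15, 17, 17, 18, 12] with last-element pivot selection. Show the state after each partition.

Partition 1: pivot=12 at index 0 -> [12, 17, 17, 18, 15]
Partition 2: pivot=15 at index 1 -> [12, 15, 17, 18, 17]
Partition 3: pivot=17 at index 3 -> [12, 15, 17, 17, 18]


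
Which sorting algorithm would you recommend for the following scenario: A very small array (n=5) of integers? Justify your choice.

Best choice: Insertion sort
Reason: For tiny inputs the O(n^2) overhead is negligible and insertion sort has minimal constant factors


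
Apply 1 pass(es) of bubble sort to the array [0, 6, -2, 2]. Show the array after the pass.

After pass 1: [0, -2, 2, 6] (2 swaps)
Total swaps: 2


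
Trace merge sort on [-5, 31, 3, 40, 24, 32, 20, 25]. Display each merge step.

Divide and conquer:
  Merge [-5] + [31] -> [-5, 31]
  Merge [3] + [40] -> [3, 40]
  Merge [-5, 31] + [3, 40] -> [-5, 3, 31, 40]
  Merge [24] + [32] -> [24, 32]
  Merge [20] + [25] -> [20, 25]
  Merge [24, 32] + [20, 25] -> [20, 24, 25, 32]
  Merge [-5, 3, 31, 40] + [20, 24, 25, 32] -> [-5, 3, 20, 24, 25, 31, 32, 40]


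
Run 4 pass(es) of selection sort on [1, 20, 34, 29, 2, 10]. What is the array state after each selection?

Pass 1: Select minimum 1 at index 0, swap -> [1, 20, 34, 29, 2, 10]
Pass 2: Select minimum 2 at index 4, swap -> [1, 2, 34, 29, 20, 10]
Pass 3: Select minimum 10 at index 5, swap -> [1, 2, 10, 29, 20, 34]
Pass 4: Select minimum 20 at index 4, swap -> [1, 2, 10, 20, 29, 34]


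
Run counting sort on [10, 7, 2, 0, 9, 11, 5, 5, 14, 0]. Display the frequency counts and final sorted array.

Count array: [2, 0, 1, 0, 0, 2, 0, 1, 0, 1, 1, 1, 0, 0, 1]
(count[i] = number of elements equal to i)
Cumulative count: [2, 2, 3, 3, 3, 5, 5, 6, 6, 7, 8, 9, 9, 9, 10]
Sorted: [0, 0, 2, 5, 5, 7, 9, 10, 11, 14]


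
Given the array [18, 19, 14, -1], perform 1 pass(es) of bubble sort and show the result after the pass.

After pass 1: [18, 14, -1, 19] (2 swaps)
Total swaps: 2


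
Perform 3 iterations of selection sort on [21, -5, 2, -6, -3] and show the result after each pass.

Pass 1: Select minimum -6 at index 3, swap -> [-6, -5, 2, 21, -3]
Pass 2: Select minimum -5 at index 1, swap -> [-6, -5, 2, 21, -3]
Pass 3: Select minimum -3 at index 4, swap -> [-6, -5, -3, 21, 2]


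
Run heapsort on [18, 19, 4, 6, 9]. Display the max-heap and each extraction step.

Build heap: [19, 18, 4, 6, 9]
Extract 19: [18, 9, 4, 6, 19]
Extract 18: [9, 6, 4, 18, 19]
Extract 9: [6, 4, 9, 18, 19]
Extract 6: [4, 6, 9, 18, 19]


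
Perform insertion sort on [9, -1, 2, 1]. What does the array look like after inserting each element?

First element 9 is already 'sorted'
Insert -1: shifted 1 elements -> [-1, 9, 2, 1]
Insert 2: shifted 1 elements -> [-1, 2, 9, 1]
Insert 1: shifted 2 elements -> [-1, 1, 2, 9]


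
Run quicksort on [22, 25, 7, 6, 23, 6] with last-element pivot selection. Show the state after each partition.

Partition 1: pivot=6 at index 1 -> [6, 6, 7, 22, 23, 25]
Partition 2: pivot=25 at index 5 -> [6, 6, 7, 22, 23, 25]
Partition 3: pivot=23 at index 4 -> [6, 6, 7, 22, 23, 25]
Partition 4: pivot=22 at index 3 -> [6, 6, 7, 22, 23, 25]


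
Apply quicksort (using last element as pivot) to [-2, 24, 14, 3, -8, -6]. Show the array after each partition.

Partition 1: pivot=-6 at index 1 -> [-8, -6, 14, 3, -2, 24]
Partition 2: pivot=24 at index 5 -> [-8, -6, 14, 3, -2, 24]
Partition 3: pivot=-2 at index 2 -> [-8, -6, -2, 3, 14, 24]
Partition 4: pivot=14 at index 4 -> [-8, -6, -2, 3, 14, 24]


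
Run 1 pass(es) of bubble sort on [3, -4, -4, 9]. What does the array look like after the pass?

After pass 1: [-4, -4, 3, 9] (2 swaps)
Total swaps: 2


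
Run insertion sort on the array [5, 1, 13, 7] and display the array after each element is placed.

First element 5 is already 'sorted'
Insert 1: shifted 1 elements -> [1, 5, 13, 7]
Insert 13: shifted 0 elements -> [1, 5, 13, 7]
Insert 7: shifted 1 elements -> [1, 5, 7, 13]


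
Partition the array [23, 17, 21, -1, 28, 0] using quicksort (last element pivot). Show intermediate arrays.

Partition 1: pivot=0 at index 1 -> [-1, 0, 21, 23, 28, 17]
Partition 2: pivot=17 at index 2 -> [-1, 0, 17, 23, 28, 21]
Partition 3: pivot=21 at index 3 -> [-1, 0, 17, 21, 28, 23]
Partition 4: pivot=23 at index 4 -> [-1, 0, 17, 21, 23, 28]


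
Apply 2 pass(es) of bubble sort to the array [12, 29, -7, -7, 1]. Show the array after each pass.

After pass 1: [12, -7, -7, 1, 29] (3 swaps)
After pass 2: [-7, -7, 1, 12, 29] (3 swaps)
Total swaps: 6


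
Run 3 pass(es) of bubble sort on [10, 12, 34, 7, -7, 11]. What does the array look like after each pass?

After pass 1: [10, 12, 7, -7, 11, 34] (3 swaps)
After pass 2: [10, 7, -7, 11, 12, 34] (3 swaps)
After pass 3: [7, -7, 10, 11, 12, 34] (2 swaps)
Total swaps: 8


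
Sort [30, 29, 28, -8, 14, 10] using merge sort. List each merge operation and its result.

Divide and conquer:
  Merge [29] + [28] -> [28, 29]
  Merge [30] + [28, 29] -> [28, 29, 30]
  Merge [14] + [10] -> [10, 14]
  Merge [-8] + [10, 14] -> [-8, 10, 14]
  Merge [28, 29, 30] + [-8, 10, 14] -> [-8, 10, 14, 28, 29, 30]


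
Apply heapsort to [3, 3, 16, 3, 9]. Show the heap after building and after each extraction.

Build heap: [16, 9, 3, 3, 3]
Extract 16: [9, 3, 3, 3, 16]
Extract 9: [3, 3, 3, 9, 16]
Extract 3: [3, 3, 3, 9, 16]
Extract 3: [3, 3, 3, 9, 16]


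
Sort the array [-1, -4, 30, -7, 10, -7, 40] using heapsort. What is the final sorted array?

Build heap: [40, 10, 30, -7, -4, -7, -1]
Extract 40: [30, 10, -1, -7, -4, -7, 40]
Extract 30: [10, -4, -1, -7, -7, 30, 40]
Extract 10: [-1, -4, -7, -7, 10, 30, 40]
Extract -1: [-4, -7, -7, -1, 10, 30, 40]
Extract -4: [-7, -7, -4, -1, 10, 30, 40]
Extract -7: [-7, -7, -4, -1, 10, 30, 40]


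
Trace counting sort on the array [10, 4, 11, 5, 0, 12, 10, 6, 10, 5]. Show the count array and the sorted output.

Count array: [1, 0, 0, 0, 1, 2, 1, 0, 0, 0, 3, 1, 1]
(count[i] = number of elements equal to i)
Cumulative count: [1, 1, 1, 1, 2, 4, 5, 5, 5, 5, 8, 9, 10]
Sorted: [0, 4, 5, 5, 6, 10, 10, 10, 11, 12]


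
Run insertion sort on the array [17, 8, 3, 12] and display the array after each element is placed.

First element 17 is already 'sorted'
Insert 8: shifted 1 elements -> [8, 17, 3, 12]
Insert 3: shifted 2 elements -> [3, 8, 17, 12]
Insert 12: shifted 1 elements -> [3, 8, 12, 17]


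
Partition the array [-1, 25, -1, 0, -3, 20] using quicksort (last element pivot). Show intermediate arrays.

Partition 1: pivot=20 at index 4 -> [-1, -1, 0, -3, 20, 25]
Partition 2: pivot=-3 at index 0 -> [-3, -1, 0, -1, 20, 25]
Partition 3: pivot=-1 at index 2 -> [-3, -1, -1, 0, 20, 25]


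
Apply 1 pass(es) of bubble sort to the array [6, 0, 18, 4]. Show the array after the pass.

After pass 1: [0, 6, 4, 18] (2 swaps)
Total swaps: 2


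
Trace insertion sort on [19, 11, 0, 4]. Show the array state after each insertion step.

First element 19 is already 'sorted'
Insert 11: shifted 1 elements -> [11, 19, 0, 4]
Insert 0: shifted 2 elements -> [0, 11, 19, 4]
Insert 4: shifted 2 elements -> [0, 4, 11, 19]


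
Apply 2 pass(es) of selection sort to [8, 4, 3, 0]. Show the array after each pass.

Pass 1: Select minimum 0 at index 3, swap -> [0, 4, 3, 8]
Pass 2: Select minimum 3 at index 2, swap -> [0, 3, 4, 8]


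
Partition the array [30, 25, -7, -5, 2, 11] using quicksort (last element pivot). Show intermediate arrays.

Partition 1: pivot=11 at index 3 -> [-7, -5, 2, 11, 30, 25]
Partition 2: pivot=2 at index 2 -> [-7, -5, 2, 11, 30, 25]
Partition 3: pivot=-5 at index 1 -> [-7, -5, 2, 11, 30, 25]
Partition 4: pivot=25 at index 4 -> [-7, -5, 2, 11, 25, 30]


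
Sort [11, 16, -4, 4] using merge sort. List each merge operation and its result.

Divide and conquer:
  Merge [11] + [16] -> [11, 16]
  Merge [-4] + [4] -> [-4, 4]
  Merge [11, 16] + [-4, 4] -> [-4, 4, 11, 16]


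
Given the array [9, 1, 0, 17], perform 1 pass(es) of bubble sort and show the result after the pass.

After pass 1: [1, 0, 9, 17] (2 swaps)
Total swaps: 2


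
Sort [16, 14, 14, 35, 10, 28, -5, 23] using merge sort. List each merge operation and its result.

Divide and conquer:
  Merge [16] + [14] -> [14, 16]
  Merge [14] + [35] -> [14, 35]
  Merge [14, 16] + [14, 35] -> [14, 14, 16, 35]
  Merge [10] + [28] -> [10, 28]
  Merge [-5] + [23] -> [-5, 23]
  Merge [10, 28] + [-5, 23] -> [-5, 10, 23, 28]
  Merge [14, 14, 16, 35] + [-5, 10, 23, 28] -> [-5, 10, 14, 14, 16, 23, 28, 35]


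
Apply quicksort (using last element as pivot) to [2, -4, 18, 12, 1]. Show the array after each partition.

Partition 1: pivot=1 at index 1 -> [-4, 1, 18, 12, 2]
Partition 2: pivot=2 at index 2 -> [-4, 1, 2, 12, 18]
Partition 3: pivot=18 at index 4 -> [-4, 1, 2, 12, 18]


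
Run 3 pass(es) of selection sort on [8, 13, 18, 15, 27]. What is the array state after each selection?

Pass 1: Select minimum 8 at index 0, swap -> [8, 13, 18, 15, 27]
Pass 2: Select minimum 13 at index 1, swap -> [8, 13, 18, 15, 27]
Pass 3: Select minimum 15 at index 3, swap -> [8, 13, 15, 18, 27]


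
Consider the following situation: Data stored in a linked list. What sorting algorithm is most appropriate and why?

Best choice: Merge sort
Reason: Merge sort doesn't require random access; can be done in O(1) extra space for linked lists


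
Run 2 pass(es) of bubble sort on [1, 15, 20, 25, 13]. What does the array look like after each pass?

After pass 1: [1, 15, 20, 13, 25] (1 swaps)
After pass 2: [1, 15, 13, 20, 25] (1 swaps)
Total swaps: 2


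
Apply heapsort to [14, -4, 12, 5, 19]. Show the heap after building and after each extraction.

Build heap: [19, 14, 12, 5, -4]
Extract 19: [14, 5, 12, -4, 19]
Extract 14: [12, 5, -4, 14, 19]
Extract 12: [5, -4, 12, 14, 19]
Extract 5: [-4, 5, 12, 14, 19]


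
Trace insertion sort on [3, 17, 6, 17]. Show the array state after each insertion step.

First element 3 is already 'sorted'
Insert 17: shifted 0 elements -> [3, 17, 6, 17]
Insert 6: shifted 1 elements -> [3, 6, 17, 17]
Insert 17: shifted 0 elements -> [3, 6, 17, 17]


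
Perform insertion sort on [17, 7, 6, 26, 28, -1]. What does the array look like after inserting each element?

First element 17 is already 'sorted'
Insert 7: shifted 1 elements -> [7, 17, 6, 26, 28, -1]
Insert 6: shifted 2 elements -> [6, 7, 17, 26, 28, -1]
Insert 26: shifted 0 elements -> [6, 7, 17, 26, 28, -1]
Insert 28: shifted 0 elements -> [6, 7, 17, 26, 28, -1]
Insert -1: shifted 5 elements -> [-1, 6, 7, 17, 26, 28]


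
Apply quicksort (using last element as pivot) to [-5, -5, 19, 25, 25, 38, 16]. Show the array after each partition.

Partition 1: pivot=16 at index 2 -> [-5, -5, 16, 25, 25, 38, 19]
Partition 2: pivot=-5 at index 1 -> [-5, -5, 16, 25, 25, 38, 19]
Partition 3: pivot=19 at index 3 -> [-5, -5, 16, 19, 25, 38, 25]
Partition 4: pivot=25 at index 5 -> [-5, -5, 16, 19, 25, 25, 38]


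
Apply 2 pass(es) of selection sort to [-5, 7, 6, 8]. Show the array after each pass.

Pass 1: Select minimum -5 at index 0, swap -> [-5, 7, 6, 8]
Pass 2: Select minimum 6 at index 2, swap -> [-5, 6, 7, 8]


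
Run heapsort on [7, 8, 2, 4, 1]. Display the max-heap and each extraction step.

Build heap: [8, 7, 2, 4, 1]
Extract 8: [7, 4, 2, 1, 8]
Extract 7: [4, 1, 2, 7, 8]
Extract 4: [2, 1, 4, 7, 8]
Extract 2: [1, 2, 4, 7, 8]


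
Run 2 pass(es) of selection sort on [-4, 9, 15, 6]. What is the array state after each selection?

Pass 1: Select minimum -4 at index 0, swap -> [-4, 9, 15, 6]
Pass 2: Select minimum 6 at index 3, swap -> [-4, 6, 15, 9]


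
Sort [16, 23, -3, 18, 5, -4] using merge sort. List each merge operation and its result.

Divide and conquer:
  Merge [23] + [-3] -> [-3, 23]
  Merge [16] + [-3, 23] -> [-3, 16, 23]
  Merge [5] + [-4] -> [-4, 5]
  Merge [18] + [-4, 5] -> [-4, 5, 18]
  Merge [-3, 16, 23] + [-4, 5, 18] -> [-4, -3, 5, 16, 18, 23]


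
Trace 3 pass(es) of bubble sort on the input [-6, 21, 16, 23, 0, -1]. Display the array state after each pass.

After pass 1: [-6, 16, 21, 0, -1, 23] (3 swaps)
After pass 2: [-6, 16, 0, -1, 21, 23] (2 swaps)
After pass 3: [-6, 0, -1, 16, 21, 23] (2 swaps)
Total swaps: 7


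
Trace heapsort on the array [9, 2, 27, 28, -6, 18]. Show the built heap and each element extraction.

Build heap: [28, 9, 27, 2, -6, 18]
Extract 28: [27, 9, 18, 2, -6, 28]
Extract 27: [18, 9, -6, 2, 27, 28]
Extract 18: [9, 2, -6, 18, 27, 28]
Extract 9: [2, -6, 9, 18, 27, 28]
Extract 2: [-6, 2, 9, 18, 27, 28]


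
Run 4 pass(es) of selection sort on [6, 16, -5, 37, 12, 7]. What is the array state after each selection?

Pass 1: Select minimum -5 at index 2, swap -> [-5, 16, 6, 37, 12, 7]
Pass 2: Select minimum 6 at index 2, swap -> [-5, 6, 16, 37, 12, 7]
Pass 3: Select minimum 7 at index 5, swap -> [-5, 6, 7, 37, 12, 16]
Pass 4: Select minimum 12 at index 4, swap -> [-5, 6, 7, 12, 37, 16]


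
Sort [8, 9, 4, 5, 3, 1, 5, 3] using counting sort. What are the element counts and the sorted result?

Count array: [0, 1, 0, 2, 1, 2, 0, 0, 1, 1]
(count[i] = number of elements equal to i)
Cumulative count: [0, 1, 1, 3, 4, 6, 6, 6, 7, 8]
Sorted: [1, 3, 3, 4, 5, 5, 8, 9]


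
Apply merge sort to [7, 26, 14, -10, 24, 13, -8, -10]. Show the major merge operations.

Divide and conquer:
  Merge [7] + [26] -> [7, 26]
  Merge [14] + [-10] -> [-10, 14]
  Merge [7, 26] + [-10, 14] -> [-10, 7, 14, 26]
  Merge [24] + [13] -> [13, 24]
  Merge [-8] + [-10] -> [-10, -8]
  Merge [13, 24] + [-10, -8] -> [-10, -8, 13, 24]
  Merge [-10, 7, 14, 26] + [-10, -8, 13, 24] -> [-10, -10, -8, 7, 13, 14, 24, 26]


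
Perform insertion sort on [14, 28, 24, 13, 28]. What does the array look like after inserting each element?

First element 14 is already 'sorted'
Insert 28: shifted 0 elements -> [14, 28, 24, 13, 28]
Insert 24: shifted 1 elements -> [14, 24, 28, 13, 28]
Insert 13: shifted 3 elements -> [13, 14, 24, 28, 28]
Insert 28: shifted 0 elements -> [13, 14, 24, 28, 28]


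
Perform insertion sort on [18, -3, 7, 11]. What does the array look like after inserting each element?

First element 18 is already 'sorted'
Insert -3: shifted 1 elements -> [-3, 18, 7, 11]
Insert 7: shifted 1 elements -> [-3, 7, 18, 11]
Insert 11: shifted 1 elements -> [-3, 7, 11, 18]


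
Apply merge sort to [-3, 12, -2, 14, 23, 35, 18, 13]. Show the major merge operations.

Divide and conquer:
  Merge [-3] + [12] -> [-3, 12]
  Merge [-2] + [14] -> [-2, 14]
  Merge [-3, 12] + [-2, 14] -> [-3, -2, 12, 14]
  Merge [23] + [35] -> [23, 35]
  Merge [18] + [13] -> [13, 18]
  Merge [23, 35] + [13, 18] -> [13, 18, 23, 35]
  Merge [-3, -2, 12, 14] + [13, 18, 23, 35] -> [-3, -2, 12, 13, 14, 18, 23, 35]


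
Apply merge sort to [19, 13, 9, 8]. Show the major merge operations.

Divide and conquer:
  Merge [19] + [13] -> [13, 19]
  Merge [9] + [8] -> [8, 9]
  Merge [13, 19] + [8, 9] -> [8, 9, 13, 19]


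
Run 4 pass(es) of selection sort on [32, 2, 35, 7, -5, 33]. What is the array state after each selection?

Pass 1: Select minimum -5 at index 4, swap -> [-5, 2, 35, 7, 32, 33]
Pass 2: Select minimum 2 at index 1, swap -> [-5, 2, 35, 7, 32, 33]
Pass 3: Select minimum 7 at index 3, swap -> [-5, 2, 7, 35, 32, 33]
Pass 4: Select minimum 32 at index 4, swap -> [-5, 2, 7, 32, 35, 33]


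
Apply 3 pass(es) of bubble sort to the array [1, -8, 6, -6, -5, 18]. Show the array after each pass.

After pass 1: [-8, 1, -6, -5, 6, 18] (3 swaps)
After pass 2: [-8, -6, -5, 1, 6, 18] (2 swaps)
After pass 3: [-8, -6, -5, 1, 6, 18] (0 swaps)
Total swaps: 5


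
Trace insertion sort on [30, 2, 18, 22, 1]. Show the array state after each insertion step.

First element 30 is already 'sorted'
Insert 2: shifted 1 elements -> [2, 30, 18, 22, 1]
Insert 18: shifted 1 elements -> [2, 18, 30, 22, 1]
Insert 22: shifted 1 elements -> [2, 18, 22, 30, 1]
Insert 1: shifted 4 elements -> [1, 2, 18, 22, 30]


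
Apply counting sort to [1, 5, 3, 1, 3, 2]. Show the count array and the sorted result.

Count array: [0, 2, 1, 2, 0, 1]
(count[i] = number of elements equal to i)
Cumulative count: [0, 2, 3, 5, 5, 6]
Sorted: [1, 1, 2, 3, 3, 5]


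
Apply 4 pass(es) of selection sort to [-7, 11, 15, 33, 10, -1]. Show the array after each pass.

Pass 1: Select minimum -7 at index 0, swap -> [-7, 11, 15, 33, 10, -1]
Pass 2: Select minimum -1 at index 5, swap -> [-7, -1, 15, 33, 10, 11]
Pass 3: Select minimum 10 at index 4, swap -> [-7, -1, 10, 33, 15, 11]
Pass 4: Select minimum 11 at index 5, swap -> [-7, -1, 10, 11, 15, 33]


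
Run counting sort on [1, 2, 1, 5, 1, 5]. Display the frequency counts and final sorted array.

Count array: [0, 3, 1, 0, 0, 2]
(count[i] = number of elements equal to i)
Cumulative count: [0, 3, 4, 4, 4, 6]
Sorted: [1, 1, 1, 2, 5, 5]


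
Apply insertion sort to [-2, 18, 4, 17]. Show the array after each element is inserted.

First element -2 is already 'sorted'
Insert 18: shifted 0 elements -> [-2, 18, 4, 17]
Insert 4: shifted 1 elements -> [-2, 4, 18, 17]
Insert 17: shifted 1 elements -> [-2, 4, 17, 18]


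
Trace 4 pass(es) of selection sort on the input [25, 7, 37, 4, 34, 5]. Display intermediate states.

Pass 1: Select minimum 4 at index 3, swap -> [4, 7, 37, 25, 34, 5]
Pass 2: Select minimum 5 at index 5, swap -> [4, 5, 37, 25, 34, 7]
Pass 3: Select minimum 7 at index 5, swap -> [4, 5, 7, 25, 34, 37]
Pass 4: Select minimum 25 at index 3, swap -> [4, 5, 7, 25, 34, 37]


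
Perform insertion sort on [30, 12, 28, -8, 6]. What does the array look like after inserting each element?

First element 30 is already 'sorted'
Insert 12: shifted 1 elements -> [12, 30, 28, -8, 6]
Insert 28: shifted 1 elements -> [12, 28, 30, -8, 6]
Insert -8: shifted 3 elements -> [-8, 12, 28, 30, 6]
Insert 6: shifted 3 elements -> [-8, 6, 12, 28, 30]


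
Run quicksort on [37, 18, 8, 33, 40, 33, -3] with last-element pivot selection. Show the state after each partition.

Partition 1: pivot=-3 at index 0 -> [-3, 18, 8, 33, 40, 33, 37]
Partition 2: pivot=37 at index 5 -> [-3, 18, 8, 33, 33, 37, 40]
Partition 3: pivot=33 at index 4 -> [-3, 18, 8, 33, 33, 37, 40]
Partition 4: pivot=33 at index 3 -> [-3, 18, 8, 33, 33, 37, 40]
Partition 5: pivot=8 at index 1 -> [-3, 8, 18, 33, 33, 37, 40]


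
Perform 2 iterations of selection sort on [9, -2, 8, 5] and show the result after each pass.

Pass 1: Select minimum -2 at index 1, swap -> [-2, 9, 8, 5]
Pass 2: Select minimum 5 at index 3, swap -> [-2, 5, 8, 9]


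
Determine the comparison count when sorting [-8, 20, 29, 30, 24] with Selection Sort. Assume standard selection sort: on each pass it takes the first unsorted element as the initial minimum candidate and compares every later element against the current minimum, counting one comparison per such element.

Pass 1: scan indices 1..4 for the minimum = 4 comparison(s); min is -8, place at index 0 -> [-8, 20, 29, 30, 24]
Pass 2: scan indices 2..4 for the minimum = 3 comparison(s); min is 20, place at index 1 -> [-8, 20, 29, 30, 24]
Pass 3: scan indices 3..4 for the minimum = 2 comparison(s); min is 24, place at index 2 -> [-8, 20, 24, 30, 29]
Pass 4: scan indices 4..4 for the minimum = 1 comparison(s); min is 29, place at index 3 -> [-8, 20, 24, 29, 30]
Selection sort always scans the whole unsorted suffix, so the count is (n-1) + (n-2) + ... + 1 = n(n-1)/2 = 5*4/2 = 10 regardless of the input order.
Total comparisons: 4 + 3 + 2 + 1 = 10


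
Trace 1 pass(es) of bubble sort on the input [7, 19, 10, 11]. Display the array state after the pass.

After pass 1: [7, 10, 11, 19] (2 swaps)
Total swaps: 2


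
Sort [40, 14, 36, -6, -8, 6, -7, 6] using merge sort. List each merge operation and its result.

Divide and conquer:
  Merge [40] + [14] -> [14, 40]
  Merge [36] + [-6] -> [-6, 36]
  Merge [14, 40] + [-6, 36] -> [-6, 14, 36, 40]
  Merge [-8] + [6] -> [-8, 6]
  Merge [-7] + [6] -> [-7, 6]
  Merge [-8, 6] + [-7, 6] -> [-8, -7, 6, 6]
  Merge [-6, 14, 36, 40] + [-8, -7, 6, 6] -> [-8, -7, -6, 6, 6, 14, 36, 40]


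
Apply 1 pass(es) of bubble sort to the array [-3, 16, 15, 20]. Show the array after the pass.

After pass 1: [-3, 15, 16, 20] (1 swaps)
Total swaps: 1


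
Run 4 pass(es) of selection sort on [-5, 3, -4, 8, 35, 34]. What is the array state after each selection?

Pass 1: Select minimum -5 at index 0, swap -> [-5, 3, -4, 8, 35, 34]
Pass 2: Select minimum -4 at index 2, swap -> [-5, -4, 3, 8, 35, 34]
Pass 3: Select minimum 3 at index 2, swap -> [-5, -4, 3, 8, 35, 34]
Pass 4: Select minimum 8 at index 3, swap -> [-5, -4, 3, 8, 35, 34]


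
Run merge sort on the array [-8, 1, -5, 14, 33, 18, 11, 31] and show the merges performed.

Divide and conquer:
  Merge [-8] + [1] -> [-8, 1]
  Merge [-5] + [14] -> [-5, 14]
  Merge [-8, 1] + [-5, 14] -> [-8, -5, 1, 14]
  Merge [33] + [18] -> [18, 33]
  Merge [11] + [31] -> [11, 31]
  Merge [18, 33] + [11, 31] -> [11, 18, 31, 33]
  Merge [-8, -5, 1, 14] + [11, 18, 31, 33] -> [-8, -5, 1, 11, 14, 18, 31, 33]


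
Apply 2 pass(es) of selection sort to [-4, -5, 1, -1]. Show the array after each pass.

Pass 1: Select minimum -5 at index 1, swap -> [-5, -4, 1, -1]
Pass 2: Select minimum -4 at index 1, swap -> [-5, -4, 1, -1]


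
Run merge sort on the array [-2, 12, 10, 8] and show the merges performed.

Divide and conquer:
  Merge [-2] + [12] -> [-2, 12]
  Merge [10] + [8] -> [8, 10]
  Merge [-2, 12] + [8, 10] -> [-2, 8, 10, 12]


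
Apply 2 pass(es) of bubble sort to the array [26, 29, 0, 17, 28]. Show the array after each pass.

After pass 1: [26, 0, 17, 28, 29] (3 swaps)
After pass 2: [0, 17, 26, 28, 29] (2 swaps)
Total swaps: 5


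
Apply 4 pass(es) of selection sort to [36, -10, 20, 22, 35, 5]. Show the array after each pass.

Pass 1: Select minimum -10 at index 1, swap -> [-10, 36, 20, 22, 35, 5]
Pass 2: Select minimum 5 at index 5, swap -> [-10, 5, 20, 22, 35, 36]
Pass 3: Select minimum 20 at index 2, swap -> [-10, 5, 20, 22, 35, 36]
Pass 4: Select minimum 22 at index 3, swap -> [-10, 5, 20, 22, 35, 36]


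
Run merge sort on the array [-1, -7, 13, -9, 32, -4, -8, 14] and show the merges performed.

Divide and conquer:
  Merge [-1] + [-7] -> [-7, -1]
  Merge [13] + [-9] -> [-9, 13]
  Merge [-7, -1] + [-9, 13] -> [-9, -7, -1, 13]
  Merge [32] + [-4] -> [-4, 32]
  Merge [-8] + [14] -> [-8, 14]
  Merge [-4, 32] + [-8, 14] -> [-8, -4, 14, 32]
  Merge [-9, -7, -1, 13] + [-8, -4, 14, 32] -> [-9, -8, -7, -4, -1, 13, 14, 32]


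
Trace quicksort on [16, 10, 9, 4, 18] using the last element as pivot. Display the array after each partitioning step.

Partition 1: pivot=18 at index 4 -> [16, 10, 9, 4, 18]
Partition 2: pivot=4 at index 0 -> [4, 10, 9, 16, 18]
Partition 3: pivot=16 at index 3 -> [4, 10, 9, 16, 18]
Partition 4: pivot=9 at index 1 -> [4, 9, 10, 16, 18]


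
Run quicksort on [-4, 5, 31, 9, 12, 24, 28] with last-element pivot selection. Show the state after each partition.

Partition 1: pivot=28 at index 5 -> [-4, 5, 9, 12, 24, 28, 31]
Partition 2: pivot=24 at index 4 -> [-4, 5, 9, 12, 24, 28, 31]
Partition 3: pivot=12 at index 3 -> [-4, 5, 9, 12, 24, 28, 31]
Partition 4: pivot=9 at index 2 -> [-4, 5, 9, 12, 24, 28, 31]
Partition 5: pivot=5 at index 1 -> [-4, 5, 9, 12, 24, 28, 31]


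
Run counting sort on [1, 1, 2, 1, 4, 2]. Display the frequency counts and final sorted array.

Count array: [0, 3, 2, 0, 1]
(count[i] = number of elements equal to i)
Cumulative count: [0, 3, 5, 5, 6]
Sorted: [1, 1, 1, 2, 2, 4]


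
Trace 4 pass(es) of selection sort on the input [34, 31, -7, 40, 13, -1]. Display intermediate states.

Pass 1: Select minimum -7 at index 2, swap -> [-7, 31, 34, 40, 13, -1]
Pass 2: Select minimum -1 at index 5, swap -> [-7, -1, 34, 40, 13, 31]
Pass 3: Select minimum 13 at index 4, swap -> [-7, -1, 13, 40, 34, 31]
Pass 4: Select minimum 31 at index 5, swap -> [-7, -1, 13, 31, 34, 40]


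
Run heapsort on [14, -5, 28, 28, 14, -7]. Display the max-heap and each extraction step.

Build heap: [28, 14, 28, -5, 14, -7]
Extract 28: [28, 14, -7, -5, 14, 28]
Extract 28: [14, 14, -7, -5, 28, 28]
Extract 14: [14, -5, -7, 14, 28, 28]
Extract 14: [-5, -7, 14, 14, 28, 28]
Extract -5: [-7, -5, 14, 14, 28, 28]


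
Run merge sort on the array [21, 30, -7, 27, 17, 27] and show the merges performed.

Divide and conquer:
  Merge [30] + [-7] -> [-7, 30]
  Merge [21] + [-7, 30] -> [-7, 21, 30]
  Merge [17] + [27] -> [17, 27]
  Merge [27] + [17, 27] -> [17, 27, 27]
  Merge [-7, 21, 30] + [17, 27, 27] -> [-7, 17, 21, 27, 27, 30]


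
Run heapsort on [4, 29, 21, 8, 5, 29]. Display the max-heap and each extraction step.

Build heap: [29, 8, 29, 4, 5, 21]
Extract 29: [29, 8, 21, 4, 5, 29]
Extract 29: [21, 8, 5, 4, 29, 29]
Extract 21: [8, 4, 5, 21, 29, 29]
Extract 8: [5, 4, 8, 21, 29, 29]
Extract 5: [4, 5, 8, 21, 29, 29]


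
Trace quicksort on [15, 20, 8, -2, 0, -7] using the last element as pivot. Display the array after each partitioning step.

Partition 1: pivot=-7 at index 0 -> [-7, 20, 8, -2, 0, 15]
Partition 2: pivot=15 at index 4 -> [-7, 8, -2, 0, 15, 20]
Partition 3: pivot=0 at index 2 -> [-7, -2, 0, 8, 15, 20]


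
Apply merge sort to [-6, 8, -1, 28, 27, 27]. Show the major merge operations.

Divide and conquer:
  Merge [8] + [-1] -> [-1, 8]
  Merge [-6] + [-1, 8] -> [-6, -1, 8]
  Merge [27] + [27] -> [27, 27]
  Merge [28] + [27, 27] -> [27, 27, 28]
  Merge [-6, -1, 8] + [27, 27, 28] -> [-6, -1, 8, 27, 27, 28]


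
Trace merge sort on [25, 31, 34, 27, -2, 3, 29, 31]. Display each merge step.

Divide and conquer:
  Merge [25] + [31] -> [25, 31]
  Merge [34] + [27] -> [27, 34]
  Merge [25, 31] + [27, 34] -> [25, 27, 31, 34]
  Merge [-2] + [3] -> [-2, 3]
  Merge [29] + [31] -> [29, 31]
  Merge [-2, 3] + [29, 31] -> [-2, 3, 29, 31]
  Merge [25, 27, 31, 34] + [-2, 3, 29, 31] -> [-2, 3, 25, 27, 29, 31, 31, 34]


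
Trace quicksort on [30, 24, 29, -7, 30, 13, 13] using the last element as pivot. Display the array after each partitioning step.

Partition 1: pivot=13 at index 2 -> [-7, 13, 13, 30, 30, 24, 29]
Partition 2: pivot=13 at index 1 -> [-7, 13, 13, 30, 30, 24, 29]
Partition 3: pivot=29 at index 4 -> [-7, 13, 13, 24, 29, 30, 30]
Partition 4: pivot=30 at index 6 -> [-7, 13, 13, 24, 29, 30, 30]


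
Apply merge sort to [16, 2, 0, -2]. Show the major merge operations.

Divide and conquer:
  Merge [16] + [2] -> [2, 16]
  Merge [0] + [-2] -> [-2, 0]
  Merge [2, 16] + [-2, 0] -> [-2, 0, 2, 16]


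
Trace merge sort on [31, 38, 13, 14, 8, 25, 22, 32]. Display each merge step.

Divide and conquer:
  Merge [31] + [38] -> [31, 38]
  Merge [13] + [14] -> [13, 14]
  Merge [31, 38] + [13, 14] -> [13, 14, 31, 38]
  Merge [8] + [25] -> [8, 25]
  Merge [22] + [32] -> [22, 32]
  Merge [8, 25] + [22, 32] -> [8, 22, 25, 32]
  Merge [13, 14, 31, 38] + [8, 22, 25, 32] -> [8, 13, 14, 22, 25, 31, 32, 38]


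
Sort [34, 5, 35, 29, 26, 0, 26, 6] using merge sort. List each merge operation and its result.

Divide and conquer:
  Merge [34] + [5] -> [5, 34]
  Merge [35] + [29] -> [29, 35]
  Merge [5, 34] + [29, 35] -> [5, 29, 34, 35]
  Merge [26] + [0] -> [0, 26]
  Merge [26] + [6] -> [6, 26]
  Merge [0, 26] + [6, 26] -> [0, 6, 26, 26]
  Merge [5, 29, 34, 35] + [0, 6, 26, 26] -> [0, 5, 6, 26, 26, 29, 34, 35]


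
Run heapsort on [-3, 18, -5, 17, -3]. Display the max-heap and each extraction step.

Build heap: [18, 17, -5, -3, -3]
Extract 18: [17, -3, -5, -3, 18]
Extract 17: [-3, -3, -5, 17, 18]
Extract -3: [-3, -5, -3, 17, 18]
Extract -3: [-5, -3, -3, 17, 18]


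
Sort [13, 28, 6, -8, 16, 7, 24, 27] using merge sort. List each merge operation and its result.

Divide and conquer:
  Merge [13] + [28] -> [13, 28]
  Merge [6] + [-8] -> [-8, 6]
  Merge [13, 28] + [-8, 6] -> [-8, 6, 13, 28]
  Merge [16] + [7] -> [7, 16]
  Merge [24] + [27] -> [24, 27]
  Merge [7, 16] + [24, 27] -> [7, 16, 24, 27]
  Merge [-8, 6, 13, 28] + [7, 16, 24, 27] -> [-8, 6, 7, 13, 16, 24, 27, 28]


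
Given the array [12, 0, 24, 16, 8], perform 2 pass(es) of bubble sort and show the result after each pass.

After pass 1: [0, 12, 16, 8, 24] (3 swaps)
After pass 2: [0, 12, 8, 16, 24] (1 swaps)
Total swaps: 4


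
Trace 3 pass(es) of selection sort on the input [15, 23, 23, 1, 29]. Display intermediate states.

Pass 1: Select minimum 1 at index 3, swap -> [1, 23, 23, 15, 29]
Pass 2: Select minimum 15 at index 3, swap -> [1, 15, 23, 23, 29]
Pass 3: Select minimum 23 at index 2, swap -> [1, 15, 23, 23, 29]


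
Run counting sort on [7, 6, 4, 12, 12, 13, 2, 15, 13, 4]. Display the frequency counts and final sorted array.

Count array: [0, 0, 1, 0, 2, 0, 1, 1, 0, 0, 0, 0, 2, 2, 0, 1]
(count[i] = number of elements equal to i)
Cumulative count: [0, 0, 1, 1, 3, 3, 4, 5, 5, 5, 5, 5, 7, 9, 9, 10]
Sorted: [2, 4, 4, 6, 7, 12, 12, 13, 13, 15]


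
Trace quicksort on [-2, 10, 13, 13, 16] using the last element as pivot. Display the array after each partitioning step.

Partition 1: pivot=16 at index 4 -> [-2, 10, 13, 13, 16]
Partition 2: pivot=13 at index 3 -> [-2, 10, 13, 13, 16]
Partition 3: pivot=13 at index 2 -> [-2, 10, 13, 13, 16]
Partition 4: pivot=10 at index 1 -> [-2, 10, 13, 13, 16]


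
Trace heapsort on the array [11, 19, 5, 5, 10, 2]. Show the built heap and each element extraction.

Build heap: [19, 11, 5, 5, 10, 2]
Extract 19: [11, 10, 5, 5, 2, 19]
Extract 11: [10, 5, 5, 2, 11, 19]
Extract 10: [5, 2, 5, 10, 11, 19]
Extract 5: [5, 2, 5, 10, 11, 19]
Extract 5: [2, 5, 5, 10, 11, 19]


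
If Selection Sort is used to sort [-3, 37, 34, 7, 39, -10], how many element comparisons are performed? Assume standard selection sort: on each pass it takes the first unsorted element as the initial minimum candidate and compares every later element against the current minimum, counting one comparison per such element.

Pass 1: scan indices 1..5 for the minimum = 5 comparison(s); min is -10, place at index 0 -> [-10, 37, 34, 7, 39, -3]
Pass 2: scan indices 2..5 for the minimum = 4 comparison(s); min is -3, place at index 1 -> [-10, -3, 34, 7, 39, 37]
Pass 3: scan indices 3..5 for the minimum = 3 comparison(s); min is 7, place at index 2 -> [-10, -3, 7, 34, 39, 37]
Pass 4: scan indices 4..5 for the minimum = 2 comparison(s); min is 34, place at index 3 -> [-10, -3, 7, 34, 39, 37]
Pass 5: scan indices 5..5 for the minimum = 1 comparison(s); min is 37, place at index 4 -> [-10, -3, 7, 34, 37, 39]
Selection sort always scans the whole unsorted suffix, so the count is (n-1) + (n-2) + ... + 1 = n(n-1)/2 = 6*5/2 = 15 regardless of the input order.
Total comparisons: 5 + 4 + 3 + 2 + 1 = 15


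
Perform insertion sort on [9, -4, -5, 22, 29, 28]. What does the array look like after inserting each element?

First element 9 is already 'sorted'
Insert -4: shifted 1 elements -> [-4, 9, -5, 22, 29, 28]
Insert -5: shifted 2 elements -> [-5, -4, 9, 22, 29, 28]
Insert 22: shifted 0 elements -> [-5, -4, 9, 22, 29, 28]
Insert 29: shifted 0 elements -> [-5, -4, 9, 22, 29, 28]
Insert 28: shifted 1 elements -> [-5, -4, 9, 22, 28, 29]


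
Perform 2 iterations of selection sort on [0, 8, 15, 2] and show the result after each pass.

Pass 1: Select minimum 0 at index 0, swap -> [0, 8, 15, 2]
Pass 2: Select minimum 2 at index 3, swap -> [0, 2, 15, 8]


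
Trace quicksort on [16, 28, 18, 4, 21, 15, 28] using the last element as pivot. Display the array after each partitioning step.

Partition 1: pivot=28 at index 6 -> [16, 28, 18, 4, 21, 15, 28]
Partition 2: pivot=15 at index 1 -> [4, 15, 18, 16, 21, 28, 28]
Partition 3: pivot=28 at index 5 -> [4, 15, 18, 16, 21, 28, 28]
Partition 4: pivot=21 at index 4 -> [4, 15, 18, 16, 21, 28, 28]
Partition 5: pivot=16 at index 2 -> [4, 15, 16, 18, 21, 28, 28]


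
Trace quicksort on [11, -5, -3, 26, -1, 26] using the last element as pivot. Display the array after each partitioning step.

Partition 1: pivot=26 at index 5 -> [11, -5, -3, 26, -1, 26]
Partition 2: pivot=-1 at index 2 -> [-5, -3, -1, 26, 11, 26]
Partition 3: pivot=-3 at index 1 -> [-5, -3, -1, 26, 11, 26]
Partition 4: pivot=11 at index 3 -> [-5, -3, -1, 11, 26, 26]


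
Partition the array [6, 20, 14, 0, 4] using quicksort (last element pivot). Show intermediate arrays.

Partition 1: pivot=4 at index 1 -> [0, 4, 14, 6, 20]
Partition 2: pivot=20 at index 4 -> [0, 4, 14, 6, 20]
Partition 3: pivot=6 at index 2 -> [0, 4, 6, 14, 20]


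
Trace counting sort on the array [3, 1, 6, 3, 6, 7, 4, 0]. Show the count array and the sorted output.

Count array: [1, 1, 0, 2, 1, 0, 2, 1]
(count[i] = number of elements equal to i)
Cumulative count: [1, 2, 2, 4, 5, 5, 7, 8]
Sorted: [0, 1, 3, 3, 4, 6, 6, 7]


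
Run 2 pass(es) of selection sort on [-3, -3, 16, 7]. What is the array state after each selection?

Pass 1: Select minimum -3 at index 0, swap -> [-3, -3, 16, 7]
Pass 2: Select minimum -3 at index 1, swap -> [-3, -3, 16, 7]


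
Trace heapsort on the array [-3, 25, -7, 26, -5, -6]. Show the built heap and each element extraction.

Build heap: [26, 25, -6, -3, -5, -7]
Extract 26: [25, -3, -6, -7, -5, 26]
Extract 25: [-3, -5, -6, -7, 25, 26]
Extract -3: [-5, -7, -6, -3, 25, 26]
Extract -5: [-6, -7, -5, -3, 25, 26]
Extract -6: [-7, -6, -5, -3, 25, 26]


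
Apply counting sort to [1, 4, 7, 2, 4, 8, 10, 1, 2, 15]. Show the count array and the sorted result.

Count array: [0, 2, 2, 0, 2, 0, 0, 1, 1, 0, 1, 0, 0, 0, 0, 1]
(count[i] = number of elements equal to i)
Cumulative count: [0, 2, 4, 4, 6, 6, 6, 7, 8, 8, 9, 9, 9, 9, 9, 10]
Sorted: [1, 1, 2, 2, 4, 4, 7, 8, 10, 15]
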